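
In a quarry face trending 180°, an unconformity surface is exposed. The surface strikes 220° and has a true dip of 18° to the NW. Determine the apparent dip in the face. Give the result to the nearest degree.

12°

Angle between strike (220°) and section (180°): β = 40°.
tan α = tan 18° × sin 40° = 0.3249 × 0.6428 = 0.2089
apparent dip = arctan 0.2089 = 11.80°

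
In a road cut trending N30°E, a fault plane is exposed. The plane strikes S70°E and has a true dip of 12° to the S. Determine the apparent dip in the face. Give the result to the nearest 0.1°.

11.8°

The strike is S70°E and the section trends N30°E; the acute angle between them is β = 80°.
tan α = tan 12° × sin 80° = 0.2126 × 0.9848 = 0.2093
α = arctan(0.2093) = 11.82°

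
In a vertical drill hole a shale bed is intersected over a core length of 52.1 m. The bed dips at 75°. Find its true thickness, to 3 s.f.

True thickness t = h · cos(dip) = 52.1 × cos 75°
t = 52.1 × 0.2588 = 13.484 m

13.5 m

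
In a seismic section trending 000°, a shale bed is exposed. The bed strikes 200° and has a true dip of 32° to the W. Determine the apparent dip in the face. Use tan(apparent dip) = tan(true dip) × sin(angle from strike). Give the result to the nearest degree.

12°

The strike is 200° and the section trends 000°; the acute angle between them is β = 20°.
tan α = tan 32° × sin 20° = 0.6249 × 0.3420 = 0.2137
α = arctan(0.2137) = 12.06°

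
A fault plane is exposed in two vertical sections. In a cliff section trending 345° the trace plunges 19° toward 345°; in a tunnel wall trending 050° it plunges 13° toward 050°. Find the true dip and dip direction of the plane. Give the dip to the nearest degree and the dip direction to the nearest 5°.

Represent each trace as a vector plunging at its apparent dip toward its trend (east-north-up frame): v₁ = (-0.245, 0.913, -0.326), v₂ = (0.746, 0.626, -0.225).
n = v₁ × v₂ = (0.002, 0.298, 0.835) (taken with n_z > 0).
Dip δ = arctan(|n_h|/n_z) = arctan(0.298/0.835) = 19.6°.
The horizontal component of n points toward azimuth atan2(n_x, n_y) = 0°, the dip direction.

true dip 20°, dip direction 000°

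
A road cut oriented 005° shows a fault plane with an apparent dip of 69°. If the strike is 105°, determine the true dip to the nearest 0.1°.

The section is 80° from the strike.
tan δ = tan α / sin β = tan 69° / sin 80° = 2.6051 / 0.9848 = 2.6453
δ = arctan(2.6453) = 69.29°

69.3°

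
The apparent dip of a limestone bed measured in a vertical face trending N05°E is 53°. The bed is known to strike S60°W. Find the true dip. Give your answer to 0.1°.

The section is 55° from the strike.
tan(true dip) = tan 53° / sin 55° = 1.6200
δ = arctan(1.6200) = 58.31°

58.3°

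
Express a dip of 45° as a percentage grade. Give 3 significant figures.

100%

grade % = 100 × tan 45° = 100 × 1.0000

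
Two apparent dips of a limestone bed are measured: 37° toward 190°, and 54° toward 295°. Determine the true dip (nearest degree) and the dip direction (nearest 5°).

Represent each trace as a vector plunging at its apparent dip toward its trend (east-north-up frame): v₁ = (-0.139, -0.787, -0.602), v₂ = (-0.533, 0.248, -0.809).
The plane normal is n = v₁ × v₂ ∝ (-0.786, -0.208, 0.453).
Dip δ = arctan(|n_h|/n_z) = arctan(0.813/0.453) = 60.8°.
Dip direction = atan2(-0.786, -0.208) = 255° (azimuth of n's horizontal projection).

true dip 61°, dip direction 255°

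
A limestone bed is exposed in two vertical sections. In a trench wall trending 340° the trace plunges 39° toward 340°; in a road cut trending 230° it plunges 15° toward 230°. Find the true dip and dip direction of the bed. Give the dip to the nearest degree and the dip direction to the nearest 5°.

Represent each trace as a vector plunging at its apparent dip toward its trend (east-north-up frame): v₁ = (-0.266, 0.730, -0.629), v₂ = (-0.740, -0.621, -0.259).
Cross product v₁ × v₂ gives the pole to the plane: n ∝ (-0.580, 0.397, 0.705).
tan δ = √(n_x²+n_y²)/n_z = 0.703/0.705, so δ = 44.9°.
Dip direction = atan2(-0.580, 0.397) = 304° (azimuth of n's horizontal projection).

true dip 45°, dip direction 305°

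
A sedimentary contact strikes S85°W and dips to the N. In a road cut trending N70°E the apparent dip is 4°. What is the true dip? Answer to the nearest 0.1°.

β = acute angle between strike S85°W and section N70°E = 15°.
tan(true dip) = tan 4° / sin 15° = 0.2702
δ = arctan(0.2702) = 15.12°

15.1°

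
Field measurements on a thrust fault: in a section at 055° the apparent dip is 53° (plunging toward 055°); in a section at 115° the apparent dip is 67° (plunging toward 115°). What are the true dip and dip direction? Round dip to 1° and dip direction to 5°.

The two traces are lines in the plane: v₁ = (sin 55°·cos 53°, cos 55°·cos 53°, −sin 53°), v₂ = (sin 115°·cos 67°, cos 115°·cos 67°, −sin 67°).
n = v₁ × v₂ = (0.450, -0.171, 0.204) (taken with n_z > 0).
tan δ = √(n_x²+n_y²)/n_z = 0.481/0.204, so δ = 67.1°.
The horizontal component of n points toward azimuth atan2(n_x, n_y) = 111°, the dip direction.

true dip 67°, dip direction 110°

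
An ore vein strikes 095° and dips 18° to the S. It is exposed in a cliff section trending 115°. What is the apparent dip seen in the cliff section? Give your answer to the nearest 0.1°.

6.3°

Angle between strike (095°) and section (115°): β = 20°.
tan α = tan 18° × sin 20° = 0.3249 × 0.3420 = 0.1111
apparent dip = arctan 0.1111 = 6.34°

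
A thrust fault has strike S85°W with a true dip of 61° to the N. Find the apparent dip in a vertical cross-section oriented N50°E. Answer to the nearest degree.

Angle between strike (S85°W) and section (N50°E): β = 35°.
tan(apparent dip) = tan 61° · sin 35° = 1.0348
apparent dip = arctan 1.0348 = 45.98°

46°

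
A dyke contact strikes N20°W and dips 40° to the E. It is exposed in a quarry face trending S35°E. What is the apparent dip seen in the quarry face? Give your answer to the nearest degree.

12°

The strike is N20°W and the section trends S35°E; the acute angle between them is β = 15°.
tan(apparent dip) = tan 40° · sin 15° = 0.2172
α = arctan(0.2172) = 12.25°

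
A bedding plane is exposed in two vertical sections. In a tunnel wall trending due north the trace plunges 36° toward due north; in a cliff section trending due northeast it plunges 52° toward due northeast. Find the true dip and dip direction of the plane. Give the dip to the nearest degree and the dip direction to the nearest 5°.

true dip 53°, dip direction 055°

The two traces are lines in the plane: v₁ = (sin 0°·cos 36°, cos 0°·cos 36°, −sin 36°), v₂ = (sin 45°·cos 52°, cos 45°·cos 52°, −sin 52°).
Cross product v₁ × v₂ gives the pole to the plane: n ∝ (0.382, 0.256, 0.352).
tan δ = √(n_x²+n_y²)/n_z = 0.459/0.352, so δ = 52.5°.
The horizontal component of n points toward azimuth atan2(n_x, n_y) = 56°, the dip direction.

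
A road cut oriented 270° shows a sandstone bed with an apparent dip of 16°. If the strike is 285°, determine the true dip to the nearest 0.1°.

β = acute angle between strike 285° and section 270° = 15°.
tan δ = tan α / sin β = tan 16° / sin 15° = 0.2867 / 0.2588 = 1.1079
δ = arctan(1.1079) = 47.93°

47.9°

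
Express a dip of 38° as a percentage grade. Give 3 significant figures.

78.1%

grade % = 100 × tan 38° = 100 × 0.7813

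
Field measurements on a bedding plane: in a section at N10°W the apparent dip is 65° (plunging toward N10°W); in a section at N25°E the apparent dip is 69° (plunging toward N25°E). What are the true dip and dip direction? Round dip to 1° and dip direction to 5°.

Each apparent-dip line lies in the plane. As unit vectors (x east, y north, z up), v₁ plunges 65°→N10°W and v₂ plunges 69°→N25°E.
The plane normal is n = v₁ × v₂ ∝ (0.094, 0.206, 0.087).
True dip = arccos(n_z / |n|) = arccos(0.3584) = 69.0°.
Dip direction = atan2(0.094, 0.206) = 25° (azimuth of n's horizontal projection).

true dip 69°, dip direction 025°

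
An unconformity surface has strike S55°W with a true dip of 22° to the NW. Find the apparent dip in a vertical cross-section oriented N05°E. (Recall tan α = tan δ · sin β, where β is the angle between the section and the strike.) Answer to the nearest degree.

Angle between strike (S55°W) and section (N05°E): β = 50°.
tan(apparent dip) = tan 22° · sin 50° = 0.3095
α = arctan(0.3095) = 17.20°

17°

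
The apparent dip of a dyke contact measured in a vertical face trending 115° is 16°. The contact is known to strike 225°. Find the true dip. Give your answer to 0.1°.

17.0°

The section is 70° from the strike.
tan δ = tan α / sin β = tan 16° / sin 70° = 0.2867 / 0.9397 = 0.3051
true dip = arctan 0.3051 = 16.97°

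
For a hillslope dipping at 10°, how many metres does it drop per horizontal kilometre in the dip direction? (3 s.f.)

176 m

drop per km = 1000 × tan 10° = 1000 × 0.1763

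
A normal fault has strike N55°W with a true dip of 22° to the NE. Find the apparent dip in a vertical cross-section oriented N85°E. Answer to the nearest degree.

Angle between strike (N55°W) and section (N85°E): β = 40°.
tan(apparent dip) = tan 22° · sin 40° = 0.2597
apparent dip = arctan 0.2597 = 14.56°

15°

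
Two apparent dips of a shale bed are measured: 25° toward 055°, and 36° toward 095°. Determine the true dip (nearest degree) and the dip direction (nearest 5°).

Represent each trace as a vector plunging at its apparent dip toward its trend (east-north-up frame): v₁ = (0.742, 0.520, -0.423), v₂ = (0.806, -0.071, -0.588).
Cross product v₁ × v₂ gives the pole to the plane: n ∝ (0.335, -0.096, 0.471).
Dip δ = arctan(|n_h|/n_z) = arctan(0.349/0.471) = 36.5°.
Dip direction = azimuth of (n_x, n_y) = atan2(0.335, -0.096) = 106°.

true dip 37°, dip direction 105°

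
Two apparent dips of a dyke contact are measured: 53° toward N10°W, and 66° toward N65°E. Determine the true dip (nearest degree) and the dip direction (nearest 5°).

true dip 67°, dip direction 045°

Represent each trace as a vector plunging at its apparent dip toward its trend (east-north-up frame): v₁ = (-0.105, 0.593, -0.799), v₂ = (0.369, 0.172, -0.914).
n = v₁ × v₂ = (0.404, 0.390, 0.236) (taken with n_z > 0).
True dip = arccos(n_z / |n|) = arccos(0.3881) = 67.2°.
The horizontal component of n points toward azimuth atan2(n_x, n_y) = 46°, the dip direction.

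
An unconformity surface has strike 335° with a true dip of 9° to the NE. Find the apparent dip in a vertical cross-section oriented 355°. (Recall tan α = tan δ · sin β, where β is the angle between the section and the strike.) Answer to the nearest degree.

3°

The strike is 335° and the section trends 355°; the acute angle between them is β = 20°.
tan(apparent dip) = tan 9° · sin 20° = 0.0542
apparent dip = arctan 0.0542 = 3.10°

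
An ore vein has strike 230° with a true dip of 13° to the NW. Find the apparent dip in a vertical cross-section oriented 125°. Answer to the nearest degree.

13°

The strike is 230° and the section trends 125°; the acute angle between them is β = 75°.
tan α = tan 13° × sin 75° = 0.2309 × 0.9659 = 0.2230
α = arctan(0.2230) = 12.57°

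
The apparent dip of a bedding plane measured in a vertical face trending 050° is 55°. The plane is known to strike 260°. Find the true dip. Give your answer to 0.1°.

70.7°

β = acute angle between strike 260° and section 050° = 30°.
tan(true dip) = tan 55° / sin 30° = 2.8563
δ = arctan(2.8563) = 70.70°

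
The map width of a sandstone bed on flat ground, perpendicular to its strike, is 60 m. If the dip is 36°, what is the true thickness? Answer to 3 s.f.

True thickness t = w · sin(dip) = 60 × sin 36°
t = 60 × 0.5878 = 35.267 m

35.3 m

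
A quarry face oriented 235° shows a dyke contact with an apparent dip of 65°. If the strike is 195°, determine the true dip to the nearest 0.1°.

β = acute angle between strike 195° and section 235° = 40°.
tan δ = tan α / sin β = tan 65° / sin 40° = 2.1445 / 0.6428 = 3.3363
δ = arctan(3.3363) = 73.31°

73.3°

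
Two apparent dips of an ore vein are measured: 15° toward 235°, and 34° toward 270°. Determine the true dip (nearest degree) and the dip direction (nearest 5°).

The two traces are lines in the plane: v₁ = (sin 235°·cos 15°, cos 235°·cos 15°, −sin 15°), v₂ = (sin 270°·cos 34°, cos 270°·cos 34°, −sin 34°).
The plane normal is n = v₁ × v₂ ∝ (-0.310, 0.228, 0.459).
Dip δ = arctan(|n_h|/n_z) = arctan(0.385/0.459) = 39.9°.
Dip direction = azimuth of (n_x, n_y) = atan2(-0.310, 0.228) = 306°.

true dip 40°, dip direction 305°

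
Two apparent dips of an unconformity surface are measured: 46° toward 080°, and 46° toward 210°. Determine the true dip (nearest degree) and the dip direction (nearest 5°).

Each apparent-dip line lies in the plane. As unit vectors (x east, y north, z up), v₁ plunges 46°→080° and v₂ plunges 46°→210°.
n = v₁ × v₂ = (0.520, -0.742, 0.370) (taken with n_z > 0).
Dip δ = arctan(|n_h|/n_z) = arctan(0.906/0.370) = 67.8°.
The horizontal component of n points toward azimuth atan2(n_x, n_y) = 145°, the dip direction.

true dip 68°, dip direction 145°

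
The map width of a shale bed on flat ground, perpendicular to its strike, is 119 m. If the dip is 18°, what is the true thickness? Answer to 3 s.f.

True thickness t = w · sin(dip) = 119 × sin 18°
t = 119 × 0.3090 = 36.773 m

36.8 m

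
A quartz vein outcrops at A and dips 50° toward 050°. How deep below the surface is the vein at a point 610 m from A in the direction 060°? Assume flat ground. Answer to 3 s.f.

716 m

The hole lies 10° from the dip direction, so the down-dip offset is 610 × cos 10° = 600.73 m.
Depth = down-dip offset × tan(dip) = 600.73 × tan 50° = 600.73 × 1.1918
Depth = 715.93 m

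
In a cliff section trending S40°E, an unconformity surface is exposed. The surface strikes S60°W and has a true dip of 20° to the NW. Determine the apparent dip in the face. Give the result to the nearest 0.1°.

Angle between strike (S60°W) and section (S40°E): β = 80°.
tan(apparent dip) = tan 20° · sin 80° = 0.3584
apparent dip = arctan 0.3584 = 19.72°

19.7°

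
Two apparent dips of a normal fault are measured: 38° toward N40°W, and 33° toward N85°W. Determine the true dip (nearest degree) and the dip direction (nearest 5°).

Each apparent-dip line lies in the plane. As unit vectors (x east, y north, z up), v₁ plunges 38°→N40°W and v₂ plunges 33°→N85°W.
Cross product v₁ × v₂ gives the pole to the plane: n ∝ (-0.284, 0.238, 0.467).
Dip δ = arctan(|n_h|/n_z) = arctan(0.371/0.467) = 38.4°.
Dip direction = azimuth of (n_x, n_y) = atan2(-0.284, 0.238) = 310°.

true dip 38°, dip direction 310°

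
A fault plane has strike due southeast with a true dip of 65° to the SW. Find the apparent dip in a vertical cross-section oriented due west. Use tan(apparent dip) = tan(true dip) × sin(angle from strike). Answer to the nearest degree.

Angle between strike (due southeast) and section (due west): β = 45°.
tan α = tan 65° × sin 45° = 2.1445 × 0.7071 = 1.5164
apparent dip = arctan 1.5164 = 56.60°

57°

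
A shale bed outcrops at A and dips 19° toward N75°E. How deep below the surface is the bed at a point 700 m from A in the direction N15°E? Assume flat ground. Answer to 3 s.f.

121 m

The hole lies 60° from the dip direction, so the down-dip offset is 700 × cos 60° = 350.00 m.
Depth = down-dip offset × tan(dip) = 350.00 × tan 19° = 350.00 × 0.3443
Depth = 120.51 m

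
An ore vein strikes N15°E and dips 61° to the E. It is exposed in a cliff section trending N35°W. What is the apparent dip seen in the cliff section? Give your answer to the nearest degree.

54°

The strike is N15°E and the section trends N35°W; the acute angle between them is β = 50°.
tan(apparent dip) = tan 61° · sin 50° = 1.3820
apparent dip = arctan 1.3820 = 54.11°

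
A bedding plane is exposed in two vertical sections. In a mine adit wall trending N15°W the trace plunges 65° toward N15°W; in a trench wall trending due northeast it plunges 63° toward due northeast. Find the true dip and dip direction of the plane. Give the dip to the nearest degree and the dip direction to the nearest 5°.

true dip 67°, dip direction 010°

The two traces are lines in the plane: v₁ = (sin 345°·cos 65°, cos 345°·cos 65°, −sin 65°), v₂ = (sin 45°·cos 63°, cos 45°·cos 63°, −sin 63°).
The plane normal is n = v₁ × v₂ ∝ (0.073, 0.388, 0.166).
Dip δ = arctan(|n_h|/n_z) = arctan(0.395/0.166) = 67.2°.
Dip direction = atan2(0.073, 0.388) = 11° (azimuth of n's horizontal projection).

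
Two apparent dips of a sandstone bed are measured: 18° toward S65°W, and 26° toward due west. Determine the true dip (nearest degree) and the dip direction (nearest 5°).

true dip 29°, dip direction 300°

Represent each trace as a vector plunging at its apparent dip toward its trend (east-north-up frame): v₁ = (-0.862, -0.402, -0.309), v₂ = (-0.899, -0.000, -0.438).
Cross product v₁ × v₂ gives the pole to the plane: n ∝ (-0.176, 0.100, 0.361).
True dip = arccos(n_z / |n|) = arccos(0.8721) = 29.3°.
The horizontal component of n points toward azimuth atan2(n_x, n_y) = 300°, the dip direction.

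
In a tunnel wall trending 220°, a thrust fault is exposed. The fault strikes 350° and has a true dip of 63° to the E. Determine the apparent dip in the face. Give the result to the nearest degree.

The section lies 50° from the strike.
tan α = tan 63° × sin 50° = 1.9626 × 0.7660 = 1.5034
apparent dip = arctan 1.5034 = 56.37°

56°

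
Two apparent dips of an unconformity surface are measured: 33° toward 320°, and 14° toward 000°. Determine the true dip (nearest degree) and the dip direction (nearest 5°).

Each apparent-dip line lies in the plane. As unit vectors (x east, y north, z up), v₁ plunges 33°→320° and v₂ plunges 14°→000°.
The plane normal is n = v₁ × v₂ ∝ (-0.373, 0.130, 0.523).
True dip = arccos(n_z / |n|) = arccos(0.7979) = 37.1°.
Dip direction = azimuth of (n_x, n_y) = atan2(-0.373, 0.130) = 289°.

true dip 37°, dip direction 290°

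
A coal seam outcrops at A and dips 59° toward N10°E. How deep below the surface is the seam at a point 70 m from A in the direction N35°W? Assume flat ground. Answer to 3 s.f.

The hole lies 45° from the dip direction, so the down-dip offset is 70 × cos 45° = 49.50 m.
Depth = down-dip offset × tan(dip) = 49.50 × tan 59° = 49.50 × 1.6643
Depth = 82.38 m

82.4 m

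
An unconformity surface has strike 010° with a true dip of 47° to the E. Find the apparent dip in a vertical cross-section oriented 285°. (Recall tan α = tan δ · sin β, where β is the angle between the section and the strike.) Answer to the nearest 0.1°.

46.9°

The strike is 010° and the section trends 285°; the acute angle between them is β = 85°.
tan(apparent dip) = tan 47° · sin 85° = 1.0683
α = arctan(1.0683) = 46.89°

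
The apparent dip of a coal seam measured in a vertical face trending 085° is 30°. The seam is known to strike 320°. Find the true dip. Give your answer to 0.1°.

35.2°

β = acute angle between strike 320° and section 085° = 55°.
tan δ = tan α / sin β = tan 30° / sin 55° = 0.5774 / 0.8192 = 0.7048
true dip = arctan 0.7048 = 35.18°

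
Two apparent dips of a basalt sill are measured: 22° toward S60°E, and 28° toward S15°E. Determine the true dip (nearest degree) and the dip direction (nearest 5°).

true dip 28°, dip direction 160°

Each apparent-dip line lies in the plane. As unit vectors (x east, y north, z up), v₁ plunges 22°→S60°E and v₂ plunges 28°→S15°E.
Cross product v₁ × v₂ gives the pole to the plane: n ∝ (0.102, -0.291, 0.579).
Dip δ = arctan(|n_h|/n_z) = arctan(0.309/0.579) = 28.1°.
Dip direction = azimuth of (n_x, n_y) = atan2(0.102, -0.291) = 161°.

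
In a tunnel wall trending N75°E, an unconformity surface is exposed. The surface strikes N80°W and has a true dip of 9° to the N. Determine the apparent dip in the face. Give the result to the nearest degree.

The strike is N80°W and the section trends N75°E; the acute angle between them is β = 25°.
tan(apparent dip) = tan 9° · sin 25° = 0.0669
apparent dip = arctan 0.0669 = 3.83°

4°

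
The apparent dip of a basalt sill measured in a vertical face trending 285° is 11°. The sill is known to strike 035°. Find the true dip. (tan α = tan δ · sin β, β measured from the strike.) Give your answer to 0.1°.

11.7°

The section is 70° from the strike.
tan δ = tan α / sin β = tan 11° / sin 70° = 0.1944 / 0.9397 = 0.2069
δ = arctan(0.2069) = 11.69°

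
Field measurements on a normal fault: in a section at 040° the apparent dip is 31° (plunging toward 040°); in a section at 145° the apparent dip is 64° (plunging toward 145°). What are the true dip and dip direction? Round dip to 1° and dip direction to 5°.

true dip 67°, dip direction 115°

Represent each trace as a vector plunging at its apparent dip toward its trend (east-north-up frame): v₁ = (0.551, 0.657, -0.515), v₂ = (0.251, -0.359, -0.899).
Cross product v₁ × v₂ gives the pole to the plane: n ∝ (0.775, -0.366, 0.363).
True dip = arccos(n_z / |n|) = arccos(0.3900) = 67.0°.
Dip direction = azimuth of (n_x, n_y) = atan2(0.775, -0.366) = 115°.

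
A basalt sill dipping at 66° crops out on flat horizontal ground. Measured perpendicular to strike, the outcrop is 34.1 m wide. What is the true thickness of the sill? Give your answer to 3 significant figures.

True thickness t = w · sin(dip) = 34.1 × sin 66°
t = 34.1 × 0.9135 = 31.152 m

31.2 m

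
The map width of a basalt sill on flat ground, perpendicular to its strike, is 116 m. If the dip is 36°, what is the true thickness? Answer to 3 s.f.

True thickness t = w · sin(dip) = 116 × sin 36°
t = 116 × 0.5878 = 68.183 m

68.2 m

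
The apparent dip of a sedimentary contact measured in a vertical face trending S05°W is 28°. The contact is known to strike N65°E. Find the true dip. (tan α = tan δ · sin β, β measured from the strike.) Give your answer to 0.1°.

The section is 60° from the strike.
tan δ = tan α / sin β = tan 28° / sin 60° = 0.5317 / 0.8660 = 0.6140
true dip = arctan 0.6140 = 31.55°

31.5°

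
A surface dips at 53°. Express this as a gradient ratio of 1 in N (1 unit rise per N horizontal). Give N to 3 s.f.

1 in 0.754

1 : N means tan θ = 1/N, so N = 1/tan 53° = 1/1.3270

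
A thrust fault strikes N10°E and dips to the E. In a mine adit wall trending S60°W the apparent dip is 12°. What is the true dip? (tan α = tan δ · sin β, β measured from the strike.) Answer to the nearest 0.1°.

The section is 50° from the strike.
tan δ = tan α / sin β = tan 12° / sin 50° = 0.2126 / 0.7660 = 0.2775
δ = arctan(0.2775) = 15.51°

15.5°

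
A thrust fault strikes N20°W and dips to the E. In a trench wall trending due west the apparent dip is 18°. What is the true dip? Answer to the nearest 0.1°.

19.1°

The section is 70° from the strike.
tan(true dip) = tan 18° / sin 70° = 0.3458
δ = arctan(0.3458) = 19.07°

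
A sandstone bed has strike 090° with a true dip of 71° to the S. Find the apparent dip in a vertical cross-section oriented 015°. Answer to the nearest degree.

70°

The strike is 090° and the section trends 015°; the acute angle between them is β = 75°.
tan(apparent dip) = tan 71° · sin 75° = 2.8053
α = arctan(2.8053) = 70.38°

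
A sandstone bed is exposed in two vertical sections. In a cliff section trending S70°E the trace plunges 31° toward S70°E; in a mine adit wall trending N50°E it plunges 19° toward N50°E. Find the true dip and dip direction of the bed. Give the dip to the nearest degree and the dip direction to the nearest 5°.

The two traces are lines in the plane: v₁ = (sin 110°·cos 31°, cos 110°·cos 31°, −sin 31°), v₂ = (sin 50°·cos 19°, cos 50°·cos 19°, −sin 19°).
Cross product v₁ × v₂ gives the pole to the plane: n ∝ (0.408, -0.111, 0.702).
Dip δ = arctan(|n_h|/n_z) = arctan(0.423/0.702) = 31.1°.
Dip direction = azimuth of (n_x, n_y) = atan2(0.408, -0.111) = 105°.

true dip 31°, dip direction 105°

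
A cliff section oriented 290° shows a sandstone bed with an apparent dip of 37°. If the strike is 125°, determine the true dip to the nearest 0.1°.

71.0°

β = acute angle between strike 125° and section 290° = 15°.
tan(true dip) = tan 37° / sin 15° = 2.9115
δ = arctan(2.9115) = 71.04°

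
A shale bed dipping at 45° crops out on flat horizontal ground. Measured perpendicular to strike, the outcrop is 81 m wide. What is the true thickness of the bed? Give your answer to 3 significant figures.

True thickness t = w · sin(dip) = 81 × sin 45°
t = 81 × 0.7071 = 57.276 m

57.3 m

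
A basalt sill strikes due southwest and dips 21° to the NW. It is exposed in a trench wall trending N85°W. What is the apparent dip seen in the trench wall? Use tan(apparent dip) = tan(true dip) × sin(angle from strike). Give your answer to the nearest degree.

The section lies 50° from the strike.
tan(apparent dip) = tan 21° · sin 50° = 0.2941
α = arctan(0.2941) = 16.39°

16°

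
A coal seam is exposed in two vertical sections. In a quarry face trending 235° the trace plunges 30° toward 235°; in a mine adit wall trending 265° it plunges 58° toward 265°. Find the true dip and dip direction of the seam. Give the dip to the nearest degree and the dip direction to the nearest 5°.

Represent each trace as a vector plunging at its apparent dip toward its trend (east-north-up frame): v₁ = (-0.709, -0.497, -0.500), v₂ = (-0.528, -0.046, -0.848).
Cross product v₁ × v₂ gives the pole to the plane: n ∝ (-0.398, 0.338, 0.229).
True dip = arccos(n_z / |n|) = arccos(0.4024) = 66.3°.
The horizontal component of n points toward azimuth atan2(n_x, n_y) = 310°, the dip direction.

true dip 66°, dip direction 310°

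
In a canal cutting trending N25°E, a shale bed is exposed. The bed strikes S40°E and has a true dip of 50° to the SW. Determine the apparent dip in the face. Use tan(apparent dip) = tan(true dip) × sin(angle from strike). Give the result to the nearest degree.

47°

Angle between strike (S40°E) and section (N25°E): β = 65°.
tan(apparent dip) = tan 50° · sin 65° = 1.0801
apparent dip = arctan 1.0801 = 47.21°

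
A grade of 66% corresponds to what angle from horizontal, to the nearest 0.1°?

33.4°

tan θ = 66/100 = 0.6600
θ = arctan(0.6600) = 33.42°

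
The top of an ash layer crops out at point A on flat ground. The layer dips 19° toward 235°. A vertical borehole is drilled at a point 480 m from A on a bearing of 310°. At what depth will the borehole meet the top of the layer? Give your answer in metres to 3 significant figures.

The hole lies 75° from the dip direction, so the down-dip offset is 480 × cos 75° = 124.23 m.
Depth = down-dip offset × tan(dip) = 124.23 × tan 19° = 124.23 × 0.3443
Depth = 42.78 m

42.8 m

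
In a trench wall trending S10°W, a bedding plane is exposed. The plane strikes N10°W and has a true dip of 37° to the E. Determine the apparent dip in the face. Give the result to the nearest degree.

14°

The section lies 20° from the strike.
tan α = tan 37° × sin 20° = 0.7536 × 0.3420 = 0.2577
apparent dip = arctan 0.2577 = 14.45°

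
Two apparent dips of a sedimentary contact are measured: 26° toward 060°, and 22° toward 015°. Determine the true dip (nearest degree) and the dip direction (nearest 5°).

Represent each trace as a vector plunging at its apparent dip toward its trend (east-north-up frame): v₁ = (0.778, 0.449, -0.438), v₂ = (0.240, 0.896, -0.375).
n = v₁ × v₂ = (0.224, 0.186, 0.589) (taken with n_z > 0).
True dip = arccos(n_z / |n|) = arccos(0.8963) = 26.3°.
Dip direction = atan2(0.224, 0.186) = 50° (azimuth of n's horizontal projection).

true dip 26°, dip direction 050°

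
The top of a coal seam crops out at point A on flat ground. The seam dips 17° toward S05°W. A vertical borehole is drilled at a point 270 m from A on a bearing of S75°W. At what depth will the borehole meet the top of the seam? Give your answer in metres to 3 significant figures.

28.2 m

The hole lies 70° from the dip direction, so the down-dip offset is 270 × cos 70° = 92.35 m.
Depth = down-dip offset × tan(dip) = 92.35 × tan 17° = 92.35 × 0.3057
Depth = 28.23 m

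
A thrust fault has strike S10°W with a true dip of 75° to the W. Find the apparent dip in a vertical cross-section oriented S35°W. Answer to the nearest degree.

The section lies 25° from the strike.
tan(apparent dip) = tan 75° · sin 25° = 1.5772
apparent dip = arctan 1.5772 = 57.62°

58°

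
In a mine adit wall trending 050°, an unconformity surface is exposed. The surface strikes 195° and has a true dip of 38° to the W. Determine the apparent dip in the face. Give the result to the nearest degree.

24°

Angle between strike (195°) and section (050°): β = 35°.
tan(apparent dip) = tan 38° · sin 35° = 0.4481
apparent dip = arctan 0.4481 = 24.14°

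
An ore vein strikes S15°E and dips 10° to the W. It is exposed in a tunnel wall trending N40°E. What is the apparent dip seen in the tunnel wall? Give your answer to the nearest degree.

The section lies 55° from the strike.
tan α = tan 10° × sin 55° = 0.1763 × 0.8192 = 0.1444
α = arctan(0.1444) = 8.22°

8°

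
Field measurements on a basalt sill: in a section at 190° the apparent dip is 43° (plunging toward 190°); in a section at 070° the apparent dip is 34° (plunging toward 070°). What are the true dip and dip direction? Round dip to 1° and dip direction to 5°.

The two traces are lines in the plane: v₁ = (sin 190°·cos 43°, cos 190°·cos 43°, −sin 43°), v₂ = (sin 70°·cos 34°, cos 70°·cos 34°, −sin 34°).
Cross product v₁ × v₂ gives the pole to the plane: n ∝ (0.596, -0.602, 0.525).
True dip = arccos(n_z / |n|) = arccos(0.5267) = 58.2°.
Dip direction = atan2(0.596, -0.602) = 135° (azimuth of n's horizontal projection).

true dip 58°, dip direction 135°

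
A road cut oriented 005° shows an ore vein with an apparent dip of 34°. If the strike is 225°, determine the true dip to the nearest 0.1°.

46.4°

β = acute angle between strike 225° and section 005° = 40°.
tan(true dip) = tan 34° / sin 40° = 1.0493
true dip = arctan 1.0493 = 46.38°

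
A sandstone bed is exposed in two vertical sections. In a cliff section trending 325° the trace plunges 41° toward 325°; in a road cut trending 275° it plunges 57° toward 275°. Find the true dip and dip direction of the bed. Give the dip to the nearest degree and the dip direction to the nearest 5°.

true dip 57°, dip direction 270°

Represent each trace as a vector plunging at its apparent dip toward its trend (east-north-up frame): v₁ = (-0.433, 0.618, -0.656), v₂ = (-0.543, 0.047, -0.839).
n = v₁ × v₂ = (-0.487, -0.007, 0.315) (taken with n_z > 0).
tan δ = √(n_x²+n_y²)/n_z = 0.487/0.315, so δ = 57.1°.
Dip direction = azimuth of (n_x, n_y) = atan2(-0.487, -0.007) = 269°.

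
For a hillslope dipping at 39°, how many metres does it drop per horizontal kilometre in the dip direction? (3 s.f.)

810 m

drop per km = 1000 × tan 39° = 1000 × 0.8098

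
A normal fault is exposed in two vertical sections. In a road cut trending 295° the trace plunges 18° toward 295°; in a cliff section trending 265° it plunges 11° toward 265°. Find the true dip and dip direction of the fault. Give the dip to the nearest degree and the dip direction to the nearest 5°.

The two traces are lines in the plane: v₁ = (sin 295°·cos 18°, cos 295°·cos 18°, −sin 18°), v₂ = (sin 265°·cos 11°, cos 265°·cos 11°, −sin 11°).
n = v₁ × v₂ = (-0.103, 0.138, 0.467) (taken with n_z > 0).
Dip δ = arctan(|n_h|/n_z) = arctan(0.172/0.467) = 20.2°.
The horizontal component of n points toward azimuth atan2(n_x, n_y) = 323°, the dip direction.

true dip 20°, dip direction 325°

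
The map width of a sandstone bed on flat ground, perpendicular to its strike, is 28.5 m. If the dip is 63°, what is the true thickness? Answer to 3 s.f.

25.4 m

True thickness t = w · sin(dip) = 28.5 × sin 63°
t = 28.5 × 0.8910 = 25.394 m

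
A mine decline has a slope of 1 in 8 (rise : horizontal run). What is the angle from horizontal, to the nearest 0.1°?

7.1°

tan θ = 1/8 = 0.1250
θ = arctan(0.1250) = 7.13°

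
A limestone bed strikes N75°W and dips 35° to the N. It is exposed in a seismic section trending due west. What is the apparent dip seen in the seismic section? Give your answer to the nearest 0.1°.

The section lies 15° from the strike.
tan α = tan 35° × sin 15° = 0.7002 × 0.2588 = 0.1812
apparent dip = arctan 0.1812 = 10.27°

10.3°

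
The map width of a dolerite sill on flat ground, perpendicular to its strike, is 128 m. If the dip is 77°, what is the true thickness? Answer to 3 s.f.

True thickness t = w · sin(dip) = 128 × sin 77°
t = 128 × 0.9744 = 124.719 m

125 m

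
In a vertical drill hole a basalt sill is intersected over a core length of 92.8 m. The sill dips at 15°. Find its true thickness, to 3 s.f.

True thickness t = h · cos(dip) = 92.8 × cos 15°
t = 92.8 × 0.9659 = 89.638 m

89.6 m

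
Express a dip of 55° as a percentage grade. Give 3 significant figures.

grade % = 100 × tan 55° = 100 × 1.4281

143%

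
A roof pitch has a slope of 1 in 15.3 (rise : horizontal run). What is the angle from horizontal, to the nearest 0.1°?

3.7°

tan θ = 1/15.3 = 0.0654
θ = arctan(0.0654) = 3.74°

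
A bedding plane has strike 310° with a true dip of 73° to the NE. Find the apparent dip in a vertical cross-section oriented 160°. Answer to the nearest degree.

59°

The section lies 30° from the strike.
tan α = tan 73° × sin 30° = 3.2709 × 0.5000 = 1.6354
α = arctan(1.6354) = 58.56°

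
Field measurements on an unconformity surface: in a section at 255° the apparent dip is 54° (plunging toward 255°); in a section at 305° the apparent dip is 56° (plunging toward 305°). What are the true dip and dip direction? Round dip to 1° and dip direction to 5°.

true dip 58°, dip direction 285°

The two traces are lines in the plane: v₁ = (sin 255°·cos 54°, cos 255°·cos 54°, −sin 54°), v₂ = (sin 305°·cos 56°, cos 305°·cos 56°, −sin 56°).
The plane normal is n = v₁ × v₂ ∝ (-0.386, 0.100, 0.252).
Dip δ = arctan(|n_h|/n_z) = arctan(0.398/0.252) = 57.7°.
Dip direction = azimuth of (n_x, n_y) = atan2(-0.386, 0.100) = 285°.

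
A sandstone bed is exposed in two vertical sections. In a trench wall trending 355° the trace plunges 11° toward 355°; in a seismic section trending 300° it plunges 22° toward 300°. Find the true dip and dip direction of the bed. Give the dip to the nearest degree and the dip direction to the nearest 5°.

true dip 22°, dip direction 295°

Each apparent-dip line lies in the plane. As unit vectors (x east, y north, z up), v₁ plunges 11°→355° and v₂ plunges 22°→300°.
Cross product v₁ × v₂ gives the pole to the plane: n ∝ (-0.278, 0.121, 0.746).
Dip δ = arctan(|n_h|/n_z) = arctan(0.303/0.746) = 22.1°.
The horizontal component of n points toward azimuth atan2(n_x, n_y) = 294°, the dip direction.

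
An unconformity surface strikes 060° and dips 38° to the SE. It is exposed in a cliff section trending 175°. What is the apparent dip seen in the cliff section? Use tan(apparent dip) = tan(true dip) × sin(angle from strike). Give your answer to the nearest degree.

35°

The strike is 060° and the section trends 175°; the acute angle between them is β = 65°.
tan α = tan 38° × sin 65° = 0.7813 × 0.9063 = 0.7081
apparent dip = arctan 0.7081 = 35.30°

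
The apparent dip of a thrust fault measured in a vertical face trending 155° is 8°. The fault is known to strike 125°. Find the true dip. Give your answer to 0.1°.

β = acute angle between strike 125° and section 155° = 30°.
tan(true dip) = tan 8° / sin 30° = 0.2811
true dip = arctan 0.2811 = 15.70°

15.7°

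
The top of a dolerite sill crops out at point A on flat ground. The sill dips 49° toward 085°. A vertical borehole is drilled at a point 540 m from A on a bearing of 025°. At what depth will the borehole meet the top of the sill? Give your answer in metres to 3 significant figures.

The hole lies 60° from the dip direction, so the down-dip offset is 540 × cos 60° = 270.00 m.
Depth = down-dip offset × tan(dip) = 270.00 × tan 49° = 270.00 × 1.1504
Depth = 310.60 m

311 m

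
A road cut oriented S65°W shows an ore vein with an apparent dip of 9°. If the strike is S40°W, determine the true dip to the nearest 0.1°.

β = acute angle between strike S40°W and section S65°W = 25°.
tan δ = tan α / sin β = tan 9° / sin 25° = 0.1584 / 0.4226 = 0.3748
true dip = arctan 0.3748 = 20.54°

20.5°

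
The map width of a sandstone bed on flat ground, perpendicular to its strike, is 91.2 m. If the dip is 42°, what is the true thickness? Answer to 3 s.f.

True thickness t = w · sin(dip) = 91.2 × sin 42°
t = 91.2 × 0.6691 = 61.025 m

61.0 m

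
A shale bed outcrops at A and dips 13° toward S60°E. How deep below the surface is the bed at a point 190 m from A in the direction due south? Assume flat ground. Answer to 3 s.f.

The hole lies 60° from the dip direction, so the down-dip offset is 190 × cos 60° = 95.00 m.
Depth = down-dip offset × tan(dip) = 95.00 × tan 13° = 95.00 × 0.2309
Depth = 21.93 m

21.9 m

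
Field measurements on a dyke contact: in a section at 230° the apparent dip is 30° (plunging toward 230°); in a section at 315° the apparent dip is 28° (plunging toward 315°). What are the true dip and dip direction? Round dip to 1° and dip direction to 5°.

true dip 37°, dip direction 270°

Represent each trace as a vector plunging at its apparent dip toward its trend (east-north-up frame): v₁ = (-0.663, -0.557, -0.500), v₂ = (-0.624, 0.624, -0.469).
Cross product v₁ × v₂ gives the pole to the plane: n ∝ (-0.574, -0.001, 0.762).
True dip = arccos(n_z / |n|) = arccos(0.7989) = 37.0°.
Dip direction = atan2(-0.574, -0.001) = 270° (azimuth of n's horizontal projection).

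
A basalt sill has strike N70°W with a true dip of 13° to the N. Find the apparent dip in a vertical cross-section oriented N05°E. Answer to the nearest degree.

13°

The strike is N70°W and the section trends N05°E; the acute angle between them is β = 75°.
tan α = tan 13° × sin 75° = 0.2309 × 0.9659 = 0.2230
α = arctan(0.2230) = 12.57°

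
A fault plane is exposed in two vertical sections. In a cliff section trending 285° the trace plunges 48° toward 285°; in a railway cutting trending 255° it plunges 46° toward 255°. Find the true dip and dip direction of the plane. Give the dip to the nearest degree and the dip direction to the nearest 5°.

The two traces are lines in the plane: v₁ = (sin 285°·cos 48°, cos 285°·cos 48°, −sin 48°), v₂ = (sin 255°·cos 46°, cos 255°·cos 46°, −sin 46°).
The plane normal is n = v₁ × v₂ ∝ (-0.258, 0.034, 0.232).
True dip = arccos(n_z / |n|) = arccos(0.6659) = 48.2°.
The horizontal component of n points toward azimuth atan2(n_x, n_y) = 277°, the dip direction.

true dip 48°, dip direction 275°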